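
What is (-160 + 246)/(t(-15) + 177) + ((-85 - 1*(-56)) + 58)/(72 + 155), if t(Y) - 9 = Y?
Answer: 24481/38817 ≈ 0.63068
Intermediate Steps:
t(Y) = 9 + Y
(-160 + 246)/(t(-15) + 177) + ((-85 - 1*(-56)) + 58)/(72 + 155) = (-160 + 246)/((9 - 15) + 177) + ((-85 - 1*(-56)) + 58)/(72 + 155) = 86/(-6 + 177) + ((-85 + 56) + 58)/227 = 86/171 + (-29 + 58)*(1/227) = 86*(1/171) + 29*(1/227) = 86/171 + 29/227 = 24481/38817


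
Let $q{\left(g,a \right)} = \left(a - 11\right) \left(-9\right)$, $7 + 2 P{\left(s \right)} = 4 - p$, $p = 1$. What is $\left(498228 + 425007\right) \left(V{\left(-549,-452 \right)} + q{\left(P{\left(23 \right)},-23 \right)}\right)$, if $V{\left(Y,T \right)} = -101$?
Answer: $189263175$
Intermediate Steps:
$P{\left(s \right)} = -2$ ($P{\left(s \right)} = - \frac{7}{2} + \frac{4 - 1}{2} = - \frac{7}{2} + \frac{1}{2} \cdot 3 = - \frac{7}{2} + \frac{3}{2} = -2$)
$q{\left(g,a \right)} = 99 - 9 a$ ($q{\left(g,a \right)} = \left(-11 + a\right) \left(-9\right) = 99 - 9 a$)
$\left(498228 + 425007\right) \left(V{\left(-549,-452 \right)} + q{\left(P{\left(23 \right)},-23 \right)}\right) = \left(498228 + 425007\right) \left(-101 + \left(99 - -207\right)\right) = 923235 \left(-101 + \left(99 + 207\right)\right) = 923235 \left(-101 + 306\right) = 923235 \cdot 205 = 189263175$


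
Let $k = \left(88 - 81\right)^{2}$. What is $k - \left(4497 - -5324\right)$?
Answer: $-9772$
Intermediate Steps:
$k = 49$ ($k = 7^{2} = 49$)
$k - \left(4497 - -5324\right) = 49 - \left(4497 - -5324\right) = 49 - \left(4497 + 5324\right) = 49 - 9821 = -9772$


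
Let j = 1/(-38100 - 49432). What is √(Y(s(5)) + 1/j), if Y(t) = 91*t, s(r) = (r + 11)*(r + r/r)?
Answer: 2*I*√19699 ≈ 280.71*I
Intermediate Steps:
s(r) = (1 + r)*(11 + r) (s(r) = (11 + r)*(r + 1) = (11 + r)*(1 + r) = (1 + r)*(11 + r))
j = -1/87532 (j = 1/(-87532) = -1/87532 ≈ -1.1424e-5)
√(Y(s(5)) + 1/j) = √(91*(11 + 5² + 12*5) + 1/(-1/87532)) = √(91*(11 + 25 + 60) - 87532) = √(91*96 - 87532) = √(8736 - 87532) = √(-78796) = 2*I*√19699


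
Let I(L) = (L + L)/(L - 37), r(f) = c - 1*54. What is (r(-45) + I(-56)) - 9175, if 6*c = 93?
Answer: -1713487/186 ≈ -9212.3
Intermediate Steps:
c = 31/2 (c = (1/6)*93 = 31/2 ≈ 15.500)
r(f) = -77/2 (r(f) = 31/2 - 1*54 = 31/2 - 54 = -77/2)
I(L) = 2*L/(-37 + L) (I(L) = (2*L)/(-37 + L) = 2*L/(-37 + L))
(r(-45) + I(-56)) - 9175 = (-77/2 + 2*(-56)/(-37 - 56)) - 9175 = (-77/2 + 2*(-56)/(-93)) - 9175 = (-77/2 + 2*(-56)*(-1/93)) - 9175 = (-77/2 + 112/93) - 9175 = -6937/186 - 9175 = -1713487/186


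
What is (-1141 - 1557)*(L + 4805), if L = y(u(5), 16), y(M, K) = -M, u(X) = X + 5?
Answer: -12936910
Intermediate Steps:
u(X) = 5 + X
L = -10 (L = -(5 + 5) = -1*10 = -10)
(-1141 - 1557)*(L + 4805) = (-1141 - 1557)*(-10 + 4805) = -2698*4795 = -12936910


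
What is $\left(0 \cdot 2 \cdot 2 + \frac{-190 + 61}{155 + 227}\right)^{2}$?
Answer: $\frac{16641}{145924} \approx 0.11404$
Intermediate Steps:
$\left(0 \cdot 2 \cdot 2 + \frac{-190 + 61}{155 + 227}\right)^{2} = \left(0 \cdot 2 - \frac{129}{382}\right)^{2} = \left(0 - \frac{129}{382}\right)^{2} = \left(- \frac{129}{382}\right)^{2} = \frac{16641}{145924}$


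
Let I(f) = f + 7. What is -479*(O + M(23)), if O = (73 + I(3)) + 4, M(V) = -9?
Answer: -37362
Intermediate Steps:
I(f) = 7 + f
O = 87 (O = (73 + (7 + 3)) + 4 = (73 + 10) + 4 = 83 + 4 = 87)
-479*(O + M(23)) = -479*(87 - 9) = -479*78 = -37362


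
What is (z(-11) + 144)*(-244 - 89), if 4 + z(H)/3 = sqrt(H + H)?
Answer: -43956 - 999*I*sqrt(22) ≈ -43956.0 - 4685.7*I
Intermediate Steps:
z(H) = -12 + 3*sqrt(2)*sqrt(H) (z(H) = -12 + 3*sqrt(H + H) = -12 + 3*sqrt(2*H) = -12 + 3*(sqrt(2)*sqrt(H)) = -12 + 3*sqrt(2)*sqrt(H))
(z(-11) + 144)*(-244 - 89) = ((-12 + 3*sqrt(2)*sqrt(-11)) + 144)*(-244 - 89) = ((-12 + 3*sqrt(2)*(I*sqrt(11))) + 144)*(-333) = ((-12 + 3*I*sqrt(22)) + 144)*(-333) = (132 + 3*I*sqrt(22))*(-333) = -43956 - 999*I*sqrt(22)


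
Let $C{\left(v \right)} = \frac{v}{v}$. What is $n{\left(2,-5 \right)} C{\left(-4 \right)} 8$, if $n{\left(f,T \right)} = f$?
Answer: $16$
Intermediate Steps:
$C{\left(v \right)} = 1$
$n{\left(2,-5 \right)} C{\left(-4 \right)} 8 = 2 \cdot 1 \cdot 8 = 2 \cdot 8 = 16$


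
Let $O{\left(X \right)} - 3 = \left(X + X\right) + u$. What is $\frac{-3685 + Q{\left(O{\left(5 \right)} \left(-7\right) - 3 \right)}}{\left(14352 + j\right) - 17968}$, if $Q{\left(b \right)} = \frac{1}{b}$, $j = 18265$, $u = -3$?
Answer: $- \frac{269006}{1069377} \approx -0.25155$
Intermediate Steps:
$O{\left(X \right)} = 2 X$ ($O{\left(X \right)} = 3 + \left(\left(X + X\right) - 3\right) = 3 + \left(2 X - 3\right) = 3 + \left(-3 + 2 X\right) = 2 X$)
$\frac{-3685 + Q{\left(O{\left(5 \right)} \left(-7\right) - 3 \right)}}{\left(14352 + j\right) - 17968} = \frac{-3685 + \frac{1}{2 \cdot 5 \left(-7\right) - 3}}{\left(14352 + 18265\right) - 17968} = \frac{-3685 + \frac{1}{10 \left(-7\right) - 3}}{32617 - 17968} = \frac{-3685 + \frac{1}{-70 - 3}}{14649} = \left(-3685 + \frac{1}{-73}\right) \frac{1}{14649} = \left(-3685 - \frac{1}{73}\right) \frac{1}{14649} = \left(- \frac{269006}{73}\right) \frac{1}{14649} = - \frac{269006}{1069377}$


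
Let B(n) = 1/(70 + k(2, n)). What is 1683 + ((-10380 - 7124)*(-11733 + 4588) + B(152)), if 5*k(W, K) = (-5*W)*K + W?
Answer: 146079147179/1168 ≈ 1.2507e+8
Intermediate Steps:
k(W, K) = W/5 - K*W (k(W, K) = ((-5*W)*K + W)/5 = (-5*K*W + W)/5 = (W - 5*K*W)/5 = W/5 - K*W)
B(n) = 1/(352/5 - 2*n) (B(n) = 1/(70 + 2*(⅕ - n)) = 1/(70 + (⅖ - 2*n)) = 1/(352/5 - 2*n))
1683 + ((-10380 - 7124)*(-11733 + 4588) + B(152)) = 1683 + ((-10380 - 7124)*(-11733 + 4588) - 5/(-352 + 10*152)) = 1683 + (-17504*(-7145) - 5/(-352 + 1520)) = 1683 + (125066080 - 5/1168) = 1683 + 146077181435/1168 = 146079147179/1168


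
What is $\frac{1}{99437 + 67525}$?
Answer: $\frac{1}{166962} \approx 5.9894 \cdot 10^{-6}$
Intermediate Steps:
$\frac{1}{99437 + 67525} = \frac{1}{166962}$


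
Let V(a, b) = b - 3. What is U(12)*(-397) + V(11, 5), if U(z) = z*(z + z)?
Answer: -114334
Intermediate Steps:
U(z) = 2*z² (U(z) = z*(2*z) = 2*z²)
V(a, b) = -3 + b
U(12)*(-397) + V(11, 5) = (2*12²)*(-397) + (-3 + 5) = (2*144)*(-397) + 2 = 288*(-397) + 2 = -114336 + 2 = -114334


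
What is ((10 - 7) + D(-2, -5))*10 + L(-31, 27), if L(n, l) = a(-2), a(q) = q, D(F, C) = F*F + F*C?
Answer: 168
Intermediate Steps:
D(F, C) = F**2 + C*F
L(n, l) = -2
((10 - 7) + D(-2, -5))*10 + L(-31, 27) = ((10 - 7) - 2*(-5 - 2))*10 - 2 = (3 - 2*(-7))*10 - 2 = (3 + 14)*10 - 2 = 17*10 - 2 = 170 - 2 = 168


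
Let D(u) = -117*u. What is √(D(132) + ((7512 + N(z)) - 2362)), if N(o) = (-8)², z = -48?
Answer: I*√10230 ≈ 101.14*I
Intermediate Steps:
N(o) = 64
√(D(132) + ((7512 + N(z)) - 2362)) = √(-117*132 + ((7512 + 64) - 2362)) = √(-15444 + (7576 - 2362)) = √(-15444 + 5214) = √(-10230) = I*√10230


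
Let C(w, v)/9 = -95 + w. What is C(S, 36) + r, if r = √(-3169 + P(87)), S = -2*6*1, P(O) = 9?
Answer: -963 + 2*I*√790 ≈ -963.0 + 56.214*I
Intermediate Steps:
S = -12 (S = -12*1 = -12)
C(w, v) = -855 + 9*w (C(w, v) = 9*(-95 + w) = -855 + 9*w)
r = 2*I*√790 (r = √(-3169 + 9) = √(-3160) = 2*I*√790 ≈ 56.214*I)
C(S, 36) + r = (-855 + 9*(-12)) + 2*I*√790 = (-855 - 108) + 2*I*√790 = -963 + 2*I*√790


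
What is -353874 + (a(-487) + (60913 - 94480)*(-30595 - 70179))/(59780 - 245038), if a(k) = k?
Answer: -68940669863/185258 ≈ -3.7213e+5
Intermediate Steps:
-353874 + (a(-487) + (60913 - 94480)*(-30595 - 70179))/(59780 - 245038) = -353874 + (-487 + (60913 - 94480)*(-30595 - 70179))/(59780 - 245038) = -353874 + (-487 - 33567*(-100774))/(-185258) = -353874 + (-487 + 3382680858)*(-1/185258) = -353874 + 3382680371*(-1/185258) = -353874 - 3382680371/185258 = -68940669863/185258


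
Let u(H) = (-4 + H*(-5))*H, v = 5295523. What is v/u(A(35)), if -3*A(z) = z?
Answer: -47659707/5705 ≈ -8354.0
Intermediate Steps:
A(z) = -z/3
u(H) = H*(-4 - 5*H) (u(H) = (-4 - 5*H)*H = H*(-4 - 5*H))
v/u(A(35)) = 5295523/((-(-⅓*35)*(4 + 5*(-⅓*35)))) = 5295523/((-1*(-35/3)*(4 + 5*(-35/3)))) = 5295523/((-1*(-35/3)*(4 - 175/3))) = 5295523/((-1*(-35/3)*(-163/3))) = 5295523/(-5705/9) = 5295523*(-9/5705) = -47659707/5705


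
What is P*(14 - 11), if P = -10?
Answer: -30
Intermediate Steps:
P*(14 - 11) = -10*(14 - 11) = -10*3 = -30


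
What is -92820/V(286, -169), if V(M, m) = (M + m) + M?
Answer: -7140/31 ≈ -230.32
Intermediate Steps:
V(M, m) = m + 2*M
-92820/V(286, -169) = -92820/(-169 + 2*286) = -92820/(-169 + 572) = -92820/403 = -92820*1/403 = -7140/31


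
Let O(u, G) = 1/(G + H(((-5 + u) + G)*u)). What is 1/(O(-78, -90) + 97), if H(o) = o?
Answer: 13404/1300189 ≈ 0.010309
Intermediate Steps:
O(u, G) = 1/(G + u*(-5 + G + u)) (O(u, G) = 1/(G + ((-5 + u) + G)*u) = 1/(G + (-5 + G + u)*u) = 1/(G + u*(-5 + G + u)))
1/(O(-78, -90) + 97) = 1/(1/(-90 - 78*(-5 - 90 - 78)) + 97) = 1/(1/(-90 - 78*(-173)) + 97) = 1/(1/(-90 + 13494) + 97) = 1/(1/13404 + 97) = 1/(1300189/13404) = 13404/1300189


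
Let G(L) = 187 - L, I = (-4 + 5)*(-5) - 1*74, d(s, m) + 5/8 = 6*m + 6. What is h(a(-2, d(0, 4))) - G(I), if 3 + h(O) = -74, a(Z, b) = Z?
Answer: -343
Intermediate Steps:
d(s, m) = 43/8 + 6*m (d(s, m) = -5/8 + (6*m + 6) = -5/8 + (6 + 6*m) = 43/8 + 6*m)
h(O) = -77 (h(O) = -3 - 74 = -77)
I = -79 (I = 1*(-5) - 74 = -5 - 74 = -79)
h(a(-2, d(0, 4))) - G(I) = -77 - (187 - 1*(-79)) = -77 - (187 + 79) = -77 - 1*266 = -77 - 266 = -343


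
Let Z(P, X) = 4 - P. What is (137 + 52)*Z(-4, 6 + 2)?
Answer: 1512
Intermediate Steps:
(137 + 52)*Z(-4, 6 + 2) = (137 + 52)*(4 - 1*(-4)) = 189*(4 + 4) = 189*8 = 1512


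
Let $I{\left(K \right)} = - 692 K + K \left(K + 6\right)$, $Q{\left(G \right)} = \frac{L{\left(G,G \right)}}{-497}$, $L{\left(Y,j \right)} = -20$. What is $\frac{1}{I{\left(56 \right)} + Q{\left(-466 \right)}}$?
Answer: $- \frac{497}{17534140} \approx -2.8345 \cdot 10^{-5}$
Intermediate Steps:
$Q{\left(G \right)} = \frac{20}{497}$ ($Q{\left(G \right)} = - \frac{20}{-497} = \left(-20\right) \left(- \frac{1}{497}\right) = \frac{20}{497}$)
$I{\left(K \right)} = - 692 K + K \left(6 + K\right)$
$\frac{1}{I{\left(56 \right)} + Q{\left(-466 \right)}} = \frac{1}{56 \left(-686 + 56\right) + \frac{20}{497}} = \frac{1}{56 \left(-630\right) + \frac{20}{497}} = \frac{1}{-35280 + \frac{20}{497}} = \frac{1}{- \frac{17534140}{497}} = - \frac{497}{17534140}$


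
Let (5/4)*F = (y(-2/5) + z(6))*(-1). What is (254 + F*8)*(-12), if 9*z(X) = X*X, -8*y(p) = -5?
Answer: -13464/5 ≈ -2692.8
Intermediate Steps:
y(p) = 5/8 (y(p) = -⅛*(-5) = 5/8)
z(X) = X²/9 (z(X) = (X*X)/9 = X²/9)
F = -37/10 (F = 4*((5/8 + (⅑)*6²)*(-1))/5 = 4*((5/8 + (⅑)*36)*(-1))/5 = 4*((5/8 + 4)*(-1))/5 = 4*((37/8)*(-1))/5 = (⅘)*(-37/8) = -37/10 ≈ -3.7000)
(254 + F*8)*(-12) = (254 - 37/10*8)*(-12) = (254 - 148/5)*(-12) = (1122/5)*(-12) = -13464/5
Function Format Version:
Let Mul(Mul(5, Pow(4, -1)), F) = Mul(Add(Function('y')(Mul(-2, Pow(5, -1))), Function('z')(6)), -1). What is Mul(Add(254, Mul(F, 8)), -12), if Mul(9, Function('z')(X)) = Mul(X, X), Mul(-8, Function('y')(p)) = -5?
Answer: Rational(-13464, 5) ≈ -2692.8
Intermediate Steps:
Function('y')(p) = Rational(5, 8) (Function('y')(p) = Mul(Rational(-1, 8), -5) = Rational(5, 8))
Function('z')(X) = Mul(Rational(1, 9), Pow(X, 2)) (Function('z')(X) = Mul(Rational(1, 9), Mul(X, X)) = Mul(Rational(1, 9), Pow(X, 2)))
F = Rational(-37, 10) (F = Mul(Rational(4, 5), Mul(Add(Rational(5, 8), Mul(Rational(1, 9), Pow(6, 2))), -1)) = Mul(Rational(4, 5), Mul(Add(Rational(5, 8), Mul(Rational(1, 9), 36)), -1)) = Mul(Rational(4, 5), Mul(Add(Rational(5, 8), 4), -1)) = Mul(Rational(4, 5), Mul(Rational(37, 8), -1)) = Mul(Rational(4, 5), Rational(-37, 8)) = Rational(-37, 10) ≈ -3.7000)
Mul(Add(254, Mul(F, 8)), -12) = Mul(Add(254, Mul(Rational(-37, 10), 8)), -12) = Mul(Add(254, Rational(-148, 5)), -12) = Mul(Rational(1122, 5), -12) = Rational(-13464, 5)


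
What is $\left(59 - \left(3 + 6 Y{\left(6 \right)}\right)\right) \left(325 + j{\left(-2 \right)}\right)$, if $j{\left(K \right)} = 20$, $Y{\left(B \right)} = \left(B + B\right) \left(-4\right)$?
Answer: $118680$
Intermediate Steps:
$Y{\left(B \right)} = - 8 B$ ($Y{\left(B \right)} = 2 B \left(-4\right) = - 8 B$)
$\left(59 - \left(3 + 6 Y{\left(6 \right)}\right)\right) \left(325 + j{\left(-2 \right)}\right) = \left(59 - \left(3 + 6 \left(\left(-8\right) 6\right)\right)\right) \left(325 + 20\right) = \left(59 - -285\right) 345 = \left(59 + \left(288 - 3\right)\right) 345 = \left(59 + 285\right) 345 = 344 \cdot 345 = 118680$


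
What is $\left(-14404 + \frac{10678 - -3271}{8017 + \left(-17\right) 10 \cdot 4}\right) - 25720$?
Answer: $- \frac{10150891}{253} \approx -40122.0$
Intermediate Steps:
$\left(-14404 + \frac{10678 - -3271}{8017 + \left(-17\right) 10 \cdot 4}\right) - 25720 = \left(-14404 + \frac{10678 + \left(-3855 + 7126\right)}{8017 - 680}\right) - 25720 = \left(-14404 + \frac{10678 + 3271}{8017 - 680}\right) - 25720 = \left(-14404 + \frac{13949}{7337}\right) - 25720 = \left(-14404 + 13949 \cdot \frac{1}{7337}\right) - 25720 = \left(-14404 + \frac{481}{253}\right) - 25720 = - \frac{3643731}{253} - 25720 = - \frac{10150891}{253}$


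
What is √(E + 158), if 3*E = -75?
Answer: √133 ≈ 11.533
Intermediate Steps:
E = -25 (E = (⅓)*(-75) = -25)
√(E + 158) = √(-25 + 158) = √133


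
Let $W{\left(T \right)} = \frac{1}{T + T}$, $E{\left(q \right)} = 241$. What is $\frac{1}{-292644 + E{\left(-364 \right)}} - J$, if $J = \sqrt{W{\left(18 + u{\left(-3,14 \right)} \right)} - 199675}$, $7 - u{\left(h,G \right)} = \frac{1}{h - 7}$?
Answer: $- \frac{1}{292403} - \frac{2 i \sqrt{3144930855}}{251} \approx -3.4199 \cdot 10^{-6} - 446.85 i$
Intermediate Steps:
$u{\left(h,G \right)} = 7 - \frac{1}{-7 + h}$ ($u{\left(h,G \right)} = 7 - \frac{1}{h - 7} = 7 - \frac{1}{-7 + h}$)
$W{\left(T \right)} = \frac{1}{2 T}$
$J = \frac{2 i \sqrt{3144930855}}{251}$ ($J = \sqrt{\frac{1}{2 \left(18 + \frac{-50 + 7 \left(-3\right)}{-7 - 3}\right)} - 199675} = \sqrt{\frac{1}{2 \left(18 + \frac{-50 - 21}{-10}\right)} - 199675} = \sqrt{\frac{1}{2 \left(18 - - \frac{71}{10}\right)} - 199675} = \sqrt{\frac{1}{2 \left(18 + \frac{71}{10}\right)} - 199675} = \sqrt{\frac{1}{2 \cdot \frac{251}{10}} - 199675} = \sqrt{\frac{1}{2} \cdot \frac{10}{251} - 199675} = \sqrt{\frac{5}{251} - 199675} = \sqrt{- \frac{50118420}{251}} = \frac{2 i \sqrt{3144930855}}{251} \approx 446.85 i$)
$\frac{1}{-292644 + E{\left(-364 \right)}} - J = \frac{1}{-292644 + 241} - \frac{2 i \sqrt{3144930855}}{251} = \frac{1}{-292403} - \frac{2 i \sqrt{3144930855}}{251} = - \frac{1}{292403} - \frac{2 i \sqrt{3144930855}}{251}$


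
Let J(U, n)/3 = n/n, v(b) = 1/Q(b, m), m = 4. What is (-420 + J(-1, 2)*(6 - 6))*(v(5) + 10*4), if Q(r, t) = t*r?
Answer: -16821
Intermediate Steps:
Q(r, t) = r*t
v(b) = 1/(4*b) (v(b) = 1/(b*4) = 1/(4*b))
J(U, n) = 3 (J(U, n) = 3*(n/n) = 3*1 = 3)
(-420 + J(-1, 2)*(6 - 6))*(v(5) + 10*4) = (-420 + 3*(6 - 6))*((¼)/5 + 10*4) = (-420 + 3*0)*((¼)*(⅕) + 40) = (-420 + 0)*(1/20 + 40) = -420*801/20 = -16821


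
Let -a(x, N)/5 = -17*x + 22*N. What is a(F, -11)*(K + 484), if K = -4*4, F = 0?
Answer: 566280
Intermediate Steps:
a(x, N) = -110*N + 85*x (a(x, N) = -5*(-17*x + 22*N) = -110*N + 85*x)
K = -16
a(F, -11)*(K + 484) = (-110*(-11) + 85*0)*(-16 + 484) = (1210 + 0)*468 = 1210*468 = 566280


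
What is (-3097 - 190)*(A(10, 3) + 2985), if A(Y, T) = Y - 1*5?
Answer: -9828130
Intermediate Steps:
A(Y, T) = -5 + Y (A(Y, T) = Y - 5 = -5 + Y)
(-3097 - 190)*(A(10, 3) + 2985) = (-3097 - 190)*((-5 + 10) + 2985) = -3287*(5 + 2985) = -3287*2990 = -9828130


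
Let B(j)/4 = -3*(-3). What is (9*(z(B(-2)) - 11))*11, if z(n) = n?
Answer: 2475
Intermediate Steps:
B(j) = 36 (B(j) = 4*(-3*(-3)) = 4*9 = 36)
(9*(z(B(-2)) - 11))*11 = (9*(36 - 11))*11 = (9*25)*11 = 225*11 = 2475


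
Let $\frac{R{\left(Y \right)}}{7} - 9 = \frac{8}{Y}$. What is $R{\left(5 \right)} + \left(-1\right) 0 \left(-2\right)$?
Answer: $\frac{371}{5} \approx 74.2$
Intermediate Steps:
$R{\left(Y \right)} = 63 + \frac{56}{Y}$ ($R{\left(Y \right)} = 63 + 7 \frac{8}{Y} = 63 + \frac{56}{Y}$)
$R{\left(5 \right)} + \left(-1\right) 0 \left(-2\right) = \left(63 + \frac{56}{5}\right) + \left(-1\right) 0 \left(-2\right) = \left(63 + 56 \cdot \frac{1}{5}\right) + 0 \left(-2\right) = \left(63 + \frac{56}{5}\right) + 0 = \frac{371}{5} + 0 = \frac{371}{5}$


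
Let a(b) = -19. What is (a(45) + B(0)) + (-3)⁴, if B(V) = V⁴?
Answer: 62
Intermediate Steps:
(a(45) + B(0)) + (-3)⁴ = (-19 + 0⁴) + (-3)⁴ = (-19 + 0) + 81 = -19 + 81 = 62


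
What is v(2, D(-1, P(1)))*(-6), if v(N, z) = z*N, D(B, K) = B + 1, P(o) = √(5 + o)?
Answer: 0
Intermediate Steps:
D(B, K) = 1 + B
v(N, z) = N*z
v(2, D(-1, P(1)))*(-6) = (2*(1 - 1))*(-6) = (2*0)*(-6) = 0*(-6) = 0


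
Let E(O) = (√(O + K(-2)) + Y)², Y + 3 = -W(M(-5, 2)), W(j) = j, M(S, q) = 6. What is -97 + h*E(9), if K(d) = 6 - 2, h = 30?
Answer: 2723 - 540*√13 ≈ 776.00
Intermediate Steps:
K(d) = 4
Y = -9 (Y = -3 - 1*6 = -3 - 6 = -9)
E(O) = (-9 + √(4 + O))² (E(O) = (√(O + 4) - 9)² = (√(4 + O) - 9)² = (-9 + √(4 + O))²)
-97 + h*E(9) = -97 + 30*(-9 + √(4 + 9))² = -97 + 30*(-9 + √13)²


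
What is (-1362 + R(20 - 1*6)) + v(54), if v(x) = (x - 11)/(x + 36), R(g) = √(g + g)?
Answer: -122537/90 + 2*√7 ≈ -1356.2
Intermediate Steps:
R(g) = √2*√g (R(g) = √(2*g) = √2*√g)
v(x) = (-11 + x)/(36 + x)
(-1362 + R(20 - 1*6)) + v(54) = (-1362 + √2*√(20 - 1*6)) + (-11 + 54)/(36 + 54) = (-1362 + √2*√(20 - 6)) + 43/90 = (-1362 + √2*√14) + (1/90)*43 = (-1362 + 2*√7) + 43/90 = -122537/90 + 2*√7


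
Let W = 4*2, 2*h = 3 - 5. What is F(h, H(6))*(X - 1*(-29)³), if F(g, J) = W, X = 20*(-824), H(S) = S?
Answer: 63272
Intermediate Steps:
h = -1 (h = (3 - 5)/2 = (½)*(-2) = -1)
X = -16480
W = 8
F(g, J) = 8
F(h, H(6))*(X - 1*(-29)³) = 8*(-16480 - 1*(-29)³) = 8*(-16480 - 1*(-24389)) = 8*(-16480 + 24389) = 8*7909 = 63272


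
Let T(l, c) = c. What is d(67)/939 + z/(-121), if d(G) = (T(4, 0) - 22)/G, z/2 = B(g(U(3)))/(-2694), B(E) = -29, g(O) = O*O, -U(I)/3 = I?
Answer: -1803397/3418000377 ≈ -0.00052762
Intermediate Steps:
U(I) = -3*I
g(O) = O²
z = 29/1347 (z = 2*(-29/(-2694)) = 2*(-29*(-1/2694)) = 2*(29/2694) = 29/1347 ≈ 0.021529)
d(G) = -22/G (d(G) = (0 - 22)/G = -22/G)
d(67)/939 + z/(-121) = -22/67/939 + (29/1347)/(-121) = -22*1/67*(1/939) + (29/1347)*(-1/121) = -22/67*1/939 - 29/162987 = -22/62913 - 29/162987 = -1803397/3418000377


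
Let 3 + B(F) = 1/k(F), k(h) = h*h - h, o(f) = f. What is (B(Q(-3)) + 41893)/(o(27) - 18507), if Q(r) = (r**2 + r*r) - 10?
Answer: -781947/344960 ≈ -2.2668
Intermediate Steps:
k(h) = h**2 - h
Q(r) = -10 + 2*r**2 (Q(r) = (r**2 + r**2) - 10 = 2*r**2 - 10 = -10 + 2*r**2)
B(F) = -3 + 1/(F*(-1 + F))
(B(Q(-3)) + 41893)/(o(27) - 18507) = ((-3 + 1/((-10 + 2*(-3)**2)*(-1 + (-10 + 2*(-3)**2)))) + 41893)/(27 - 18507) = ((-3 + 1/((-10 + 2*9)*(-1 + (-10 + 2*9)))) + 41893)/(-18480) = ((-3 + 1/((-10 + 18)*(-1 + (-10 + 18)))) + 41893)*(-1/18480) = ((-3 + 1/(8*(-1 + 8))) + 41893)*(-1/18480) = ((-3 + (1/8)/7) + 41893)*(-1/18480) = ((-3 + (1/8)*(1/7)) + 41893)*(-1/18480) = ((-3 + 1/56) + 41893)*(-1/18480) = (-167/56 + 41893)*(-1/18480) = (2345841/56)*(-1/18480) = -781947/344960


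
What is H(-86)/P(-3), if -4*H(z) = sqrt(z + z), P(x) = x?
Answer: I*sqrt(43)/6 ≈ 1.0929*I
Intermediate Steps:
H(z) = -sqrt(2)*sqrt(z)/4 (H(z) = -sqrt(z + z)/4 = -sqrt(2)*sqrt(z)/4)
H(-86)/P(-3) = -sqrt(2)*sqrt(-86)/4/(-3) = -sqrt(2)*I*sqrt(86)/4*(-1/3) = -I*sqrt(43)/2*(-1/3) = I*sqrt(43)/6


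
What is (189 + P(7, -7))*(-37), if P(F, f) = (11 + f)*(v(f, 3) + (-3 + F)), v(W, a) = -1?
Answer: -7437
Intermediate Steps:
P(F, f) = (-4 + F)*(11 + f) (P(F, f) = (11 + f)*(-1 + (-3 + F)) = (11 + f)*(-4 + F) = (-4 + F)*(11 + f))
(189 + P(7, -7))*(-37) = (189 + (-44 - 4*(-7) + 11*7 + 7*(-7)))*(-37) = (189 + (-44 + 28 + 77 - 49))*(-37) = (189 + 12)*(-37) = 201*(-37) = -7437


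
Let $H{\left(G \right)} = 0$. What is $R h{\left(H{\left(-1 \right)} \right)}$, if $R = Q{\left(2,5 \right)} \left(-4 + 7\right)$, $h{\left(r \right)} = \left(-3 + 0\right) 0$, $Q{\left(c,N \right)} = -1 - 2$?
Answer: $0$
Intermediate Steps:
$Q{\left(c,N \right)} = -3$ ($Q{\left(c,N \right)} = -1 - 2 = -3$)
$h{\left(r \right)} = 0$ ($h{\left(r \right)} = \left(-3\right) 0 = 0$)
$R = -9$ ($R = - 3 \left(-4 + 7\right) = \left(-3\right) 3 = -9$)
$R h{\left(H{\left(-1 \right)} \right)} = \left(-9\right) 0 = 0$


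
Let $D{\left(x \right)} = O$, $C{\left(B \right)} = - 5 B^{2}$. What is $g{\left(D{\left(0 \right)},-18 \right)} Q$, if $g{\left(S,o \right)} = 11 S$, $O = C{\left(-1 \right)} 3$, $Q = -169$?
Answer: $27885$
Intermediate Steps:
$O = -15$ ($O = - 5 \left(-1\right)^{2} \cdot 3 = \left(-5\right) 1 \cdot 3 = \left(-5\right) 3 = -15$)
$D{\left(x \right)} = -15$
$g{\left(D{\left(0 \right)},-18 \right)} Q = 11 \left(-15\right) \left(-169\right) = \left(-165\right) \left(-169\right) = 27885$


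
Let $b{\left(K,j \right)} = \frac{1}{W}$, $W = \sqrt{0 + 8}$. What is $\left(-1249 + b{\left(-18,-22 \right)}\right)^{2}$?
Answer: $\frac{\left(4996 - \sqrt{2}\right)^{2}}{16} \approx 1.5591 \cdot 10^{6}$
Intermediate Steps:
$W = 2 \sqrt{2}$ ($W = \sqrt{8} = 2 \sqrt{2} \approx 2.8284$)
$b{\left(K,j \right)} = \frac{\sqrt{2}}{4}$ ($b{\left(K,j \right)} = \frac{1}{2 \sqrt{2}} = \frac{\sqrt{2}}{4}$)
$\left(-1249 + b{\left(-18,-22 \right)}\right)^{2} = \left(-1249 + \frac{\sqrt{2}}{4}\right)^{2}$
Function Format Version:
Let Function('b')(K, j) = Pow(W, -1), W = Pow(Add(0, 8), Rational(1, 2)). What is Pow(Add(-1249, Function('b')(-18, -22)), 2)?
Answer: Mul(Rational(1, 16), Pow(Add(4996, Mul(-1, Pow(2, Rational(1, 2)))), 2)) ≈ 1.5591e+6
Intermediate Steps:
W = Mul(2, Pow(2, Rational(1, 2))) (W = Pow(8, Rational(1, 2)) = Mul(2, Pow(2, Rational(1, 2))) ≈ 2.8284)
Function('b')(K, j) = Mul(Rational(1, 4), Pow(2, Rational(1, 2))) (Function('b')(K, j) = Pow(Mul(2, Pow(2, Rational(1, 2))), -1) = Mul(Rational(1, 4), Pow(2, Rational(1, 2))))
Pow(Add(-1249, Function('b')(-18, -22)), 2) = Pow(Add(-1249, Mul(Rational(1, 4), Pow(2, Rational(1, 2)))), 2)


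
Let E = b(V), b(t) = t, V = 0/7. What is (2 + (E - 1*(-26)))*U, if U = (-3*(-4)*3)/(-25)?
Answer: -1008/25 ≈ -40.320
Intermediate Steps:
V = 0 (V = 0*(⅐) = 0)
E = 0
U = -36/25 (U = (12*3)*(-1/25) = 36*(-1/25) = -36/25 ≈ -1.4400)
(2 + (E - 1*(-26)))*U = (2 + (0 - 1*(-26)))*(-36/25) = (2 + (0 + 26))*(-36/25) = (2 + 26)*(-36/25) = 28*(-36/25) = -1008/25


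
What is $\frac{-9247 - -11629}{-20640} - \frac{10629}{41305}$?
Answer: $- \frac{10592369}{28417840} \approx -0.37274$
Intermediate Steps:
$\frac{-9247 - -11629}{-20640} - \frac{10629}{41305} = \left(-9247 + 11629\right) \left(- \frac{1}{20640}\right) - \frac{10629}{41305} = 2382 \left(- \frac{1}{20640}\right) - \frac{10629}{41305} = - \frac{397}{3440} - \frac{10629}{41305} = - \frac{10592369}{28417840}$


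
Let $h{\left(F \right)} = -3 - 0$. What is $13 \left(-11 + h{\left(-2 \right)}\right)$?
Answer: $-182$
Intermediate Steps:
$h{\left(F \right)} = -3$ ($h{\left(F \right)} = -3 + 0 = -3$)
$13 \left(-11 + h{\left(-2 \right)}\right) = 13 \left(-11 - 3\right) = 13 \left(-14\right) = -182$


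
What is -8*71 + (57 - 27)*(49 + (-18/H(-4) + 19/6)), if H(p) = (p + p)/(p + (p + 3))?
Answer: 1319/2 ≈ 659.50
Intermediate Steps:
H(p) = 2*p/(3 + 2*p) (H(p) = (2*p)/(p + (3 + p)) = (2*p)/(3 + 2*p) = 2*p/(3 + 2*p))
-8*71 + (57 - 27)*(49 + (-18/H(-4) + 19/6)) = -8*71 + (57 - 27)*(49 + (-18/(2*(-4)/(3 + 2*(-4))) + 19/6)) = -568 + 30*(49 + (-18/(2*(-4)/(3 - 8)) + 19*(⅙))) = -568 + 30*(49 + (-18/(2*(-4)/(-5)) + 19/6)) = -568 + 30*(49 + (-18/(2*(-4)*(-⅕)) + 19/6)) = -568 + 30*(49 + (-18/8/5 + 19/6)) = -568 + 30*(49 + (-18*5/8 + 19/6)) = -568 + 30*(49 + (-45/4 + 19/6)) = -568 + 30*(49 - 97/12) = -568 + 30*(491/12) = -568 + 2455/2 = 1319/2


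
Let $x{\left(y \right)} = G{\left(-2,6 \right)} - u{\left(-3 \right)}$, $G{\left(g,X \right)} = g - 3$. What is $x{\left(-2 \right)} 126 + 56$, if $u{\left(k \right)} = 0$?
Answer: $-574$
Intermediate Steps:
$G{\left(g,X \right)} = -3 + g$ ($G{\left(g,X \right)} = g - 3 = -3 + g$)
$x{\left(y \right)} = -5$ ($x{\left(y \right)} = \left(-3 - 2\right) - 0 = -5 + 0 = -5$)
$x{\left(-2 \right)} 126 + 56 = \left(-5\right) 126 + 56 = -630 + 56 = -574$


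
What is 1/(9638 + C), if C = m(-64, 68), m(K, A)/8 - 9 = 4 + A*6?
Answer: 1/13006 ≈ 7.6888e-5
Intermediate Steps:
m(K, A) = 104 + 48*A (m(K, A) = 72 + 8*(4 + A*6) = 72 + 8*(4 + 6*A) = 72 + (32 + 48*A) = 104 + 48*A)
C = 3368 (C = 104 + 48*68 = 104 + 3264 = 3368)
1/(9638 + C) = 1/(9638 + 3368) = 1/13006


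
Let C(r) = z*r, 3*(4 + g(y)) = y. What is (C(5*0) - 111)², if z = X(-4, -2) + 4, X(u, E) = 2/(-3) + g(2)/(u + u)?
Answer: 12321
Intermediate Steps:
g(y) = -4 + y/3
X(u, E) = -⅔ - 5/(3*u) (X(u, E) = 2/(-3) + (-4 + (⅓)*2)/(u + u) = 2*(-⅓) + (-4 + ⅔)/((2*u)) = -⅔ - 5/(3*u))
z = 15/4 (z = (⅓)*(-5 - 2*(-4))/(-4) + 4 = (⅓)*(-¼)*(-5 + 8) + 4 = (⅓)*(-¼)*3 + 4 = -¼ + 4 = 15/4 ≈ 3.7500)
C(r) = 15*r/4
(C(5*0) - 111)² = (15*(5*0)/4 - 111)² = ((15/4)*0 - 111)² = (0 - 111)² = (-111)² = 12321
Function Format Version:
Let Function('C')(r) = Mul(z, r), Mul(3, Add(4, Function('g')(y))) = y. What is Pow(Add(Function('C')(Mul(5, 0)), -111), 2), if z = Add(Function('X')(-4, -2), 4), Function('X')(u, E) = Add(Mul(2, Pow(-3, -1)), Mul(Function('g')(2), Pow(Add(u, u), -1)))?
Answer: 12321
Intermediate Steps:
Function('g')(y) = Add(-4, Mul(Rational(1, 3), y))
Function('X')(u, E) = Add(Rational(-2, 3), Mul(Rational(-5, 3), Pow(u, -1))) (Function('X')(u, E) = Add(Mul(2, Pow(-3, -1)), Mul(Add(-4, Mul(Rational(1, 3), 2)), Pow(Add(u, u), -1))) = Add(Mul(2, Rational(-1, 3)), Mul(Add(-4, Rational(2, 3)), Pow(Mul(2, u), -1))) = Add(Rational(-2, 3), Mul(Rational(-10, 3), Mul(Rational(1, 2), Pow(u, -1)))) = Add(Rational(-2, 3), Mul(Rational(-5, 3), Pow(u, -1))))
z = Rational(15, 4) (z = Add(Mul(Rational(1, 3), Pow(-4, -1), Add(-5, Mul(-2, -4))), 4) = Add(Mul(Rational(1, 3), Rational(-1, 4), Add(-5, 8)), 4) = Add(Mul(Rational(1, 3), Rational(-1, 4), 3), 4) = Add(Rational(-1, 4), 4) = Rational(15, 4) ≈ 3.7500)
Function('C')(r) = Mul(Rational(15, 4), r)
Pow(Add(Function('C')(Mul(5, 0)), -111), 2) = Pow(Add(Mul(Rational(15, 4), Mul(5, 0)), -111), 2) = Pow(Add(Mul(Rational(15, 4), 0), -111), 2) = Pow(Add(0, -111), 2) = Pow(-111, 2) = 12321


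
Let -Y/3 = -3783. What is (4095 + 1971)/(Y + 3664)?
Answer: 6066/15013 ≈ 0.40405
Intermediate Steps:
Y = 11349 (Y = -3*(-3783) = 11349)
(4095 + 1971)/(Y + 3664) = (4095 + 1971)/(11349 + 3664) = 6066/15013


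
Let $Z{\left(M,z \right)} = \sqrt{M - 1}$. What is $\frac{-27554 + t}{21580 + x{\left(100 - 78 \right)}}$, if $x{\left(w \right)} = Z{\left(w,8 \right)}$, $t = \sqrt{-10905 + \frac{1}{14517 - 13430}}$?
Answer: $- \frac{594615320}{465696379} + \frac{27554 \sqrt{21}}{465696379} - \frac{i \sqrt{270585186018}}{506211963973} + \frac{21580 i \sqrt{12885008858}}{506211963973} \approx -1.2766 + 0.004838 i$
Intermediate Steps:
$t = \frac{i \sqrt{12885008858}}{1087}$ ($t = \sqrt{-10905 + \frac{1}{1087}} = \sqrt{- \frac{11853734}{1087}} = \frac{i \sqrt{12885008858}}{1087} \approx 104.43 i$)
$Z{\left(M,z \right)} = \sqrt{-1 + M}$
$x{\left(w \right)} = \sqrt{-1 + w}$
$\frac{-27554 + t}{21580 + x{\left(100 - 78 \right)}} = \frac{-27554 + \frac{i \sqrt{12885008858}}{1087}}{21580 + \sqrt{-1 + \left(100 - 78\right)}} = \frac{-27554 + \frac{i \sqrt{12885008858}}{1087}}{21580 + \sqrt{-1 + 22}} = \frac{-27554 + \frac{i \sqrt{12885008858}}{1087}}{21580 + \sqrt{21}}$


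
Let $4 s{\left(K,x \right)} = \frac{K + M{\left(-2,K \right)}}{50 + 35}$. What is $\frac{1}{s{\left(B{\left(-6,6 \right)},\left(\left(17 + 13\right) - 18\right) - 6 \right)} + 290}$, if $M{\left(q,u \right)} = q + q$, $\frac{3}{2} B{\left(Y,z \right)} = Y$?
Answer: $\frac{85}{24648} \approx 0.0034486$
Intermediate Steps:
$B{\left(Y,z \right)} = \frac{2 Y}{3}$
$M{\left(q,u \right)} = 2 q$
$s{\left(K,x \right)} = - \frac{1}{85} + \frac{K}{340}$ ($s{\left(K,x \right)} = \frac{\left(K + 2 \left(-2\right)\right) \frac{1}{50 + 35}}{4} = \frac{\left(K - 4\right) \frac{1}{85}}{4} = \frac{\left(-4 + K\right) \frac{1}{85}}{4} = \frac{- \frac{4}{85} + \frac{K}{85}}{4} = - \frac{1}{85} + \frac{K}{340}$)
$\frac{1}{s{\left(B{\left(-6,6 \right)},\left(\left(17 + 13\right) - 18\right) - 6 \right)} + 290} = \frac{1}{\left(- \frac{1}{85} + \frac{\frac{2}{3} \left(-6\right)}{340}\right) + 290} = \frac{1}{\left(- \frac{1}{85} + \frac{1}{340} \left(-4\right)\right) + 290} = \frac{1}{\left(- \frac{1}{85} - \frac{1}{85}\right) + 290} = \frac{1}{- \frac{2}{85} + 290} = \frac{1}{\frac{24648}{85}} = \frac{85}{24648}$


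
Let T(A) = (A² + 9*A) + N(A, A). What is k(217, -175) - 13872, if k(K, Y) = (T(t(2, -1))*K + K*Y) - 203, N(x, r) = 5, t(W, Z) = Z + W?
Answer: -48795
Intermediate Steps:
t(W, Z) = W + Z
T(A) = 5 + A² + 9*A (T(A) = (A² + 9*A) + 5 = 5 + A² + 9*A)
k(K, Y) = -203 + 15*K + K*Y (k(K, Y) = ((5 + (2 - 1)² + 9*(2 - 1))*K + K*Y) - 203 = ((5 + 1² + 9*1)*K + K*Y) - 203 = ((5 + 1 + 9)*K + K*Y) - 203 = (15*K + K*Y) - 203 = -203 + 15*K + K*Y)
k(217, -175) - 13872 = (-203 + 15*217 + 217*(-175)) - 13872 = (-203 + 3255 - 37975) - 13872 = -34923 - 13872 = -48795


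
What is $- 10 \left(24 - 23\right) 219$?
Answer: $-2190$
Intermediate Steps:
$- 10 \left(24 - 23\right) 219 = \left(-10\right) 1 \cdot 219 = \left(-10\right) 219 = -2190$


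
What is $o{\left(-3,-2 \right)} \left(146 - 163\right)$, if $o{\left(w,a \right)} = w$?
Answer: $51$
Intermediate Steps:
$o{\left(-3,-2 \right)} \left(146 - 163\right) = - 3 \left(146 - 163\right) = \left(-3\right) \left(-17\right) = 51$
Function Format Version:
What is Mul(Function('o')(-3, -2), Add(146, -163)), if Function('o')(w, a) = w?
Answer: 51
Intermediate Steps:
Mul(Function('o')(-3, -2), Add(146, -163)) = Mul(-3, Add(146, -163)) = Mul(-3, -17) = 51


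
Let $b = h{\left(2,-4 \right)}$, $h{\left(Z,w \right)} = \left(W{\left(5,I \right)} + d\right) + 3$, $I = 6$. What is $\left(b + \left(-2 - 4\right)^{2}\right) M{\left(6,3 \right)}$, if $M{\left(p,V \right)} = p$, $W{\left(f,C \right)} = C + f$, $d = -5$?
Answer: $270$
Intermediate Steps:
$h{\left(Z,w \right)} = 9$ ($h{\left(Z,w \right)} = \left(\left(6 + 5\right) - 5\right) + 3 = \left(11 - 5\right) + 3 = 6 + 3 = 9$)
$b = 9$
$\left(b + \left(-2 - 4\right)^{2}\right) M{\left(6,3 \right)} = \left(9 + \left(-2 - 4\right)^{2}\right) 6 = \left(9 + \left(-6\right)^{2}\right) 6 = \left(9 + 36\right) 6 = 45 \cdot 6 = 270$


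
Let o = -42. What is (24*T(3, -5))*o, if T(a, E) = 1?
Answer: -1008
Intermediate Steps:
(24*T(3, -5))*o = (24*1)*(-42) = 24*(-42) = -1008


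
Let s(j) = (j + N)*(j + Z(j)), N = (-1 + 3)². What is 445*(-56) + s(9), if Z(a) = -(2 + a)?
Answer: -24946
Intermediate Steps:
Z(a) = -2 - a
N = 4 (N = 2² = 4)
s(j) = -8 - 2*j (s(j) = (j + 4)*(j + (-2 - j)) = (4 + j)*(-2) = -8 - 2*j)
445*(-56) + s(9) = 445*(-56) + (-8 - 2*9) = -24920 + (-8 - 18) = -24920 - 26 = -24946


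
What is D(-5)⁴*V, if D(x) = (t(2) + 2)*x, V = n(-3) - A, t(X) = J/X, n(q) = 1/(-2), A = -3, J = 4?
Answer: 400000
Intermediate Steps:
n(q) = -½ (n(q) = 1*(-½) = -½)
t(X) = 4/X
V = 5/2 (V = -½ - 1*(-3) = -½ + 3 = 5/2 ≈ 2.5000)
D(x) = 4*x (D(x) = (4/2 + 2)*x = (4*(½) + 2)*x = (2 + 2)*x = 4*x)
D(-5)⁴*V = (4*(-5))⁴*(5/2) = (-20)⁴*(5/2) = 160000*(5/2) = 400000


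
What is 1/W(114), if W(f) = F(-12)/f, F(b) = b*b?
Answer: 19/24 ≈ 0.79167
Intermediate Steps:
F(b) = b²
W(f) = 144/f (W(f) = (-12)²/f = 144/f)
1/W(114) = 1/(144/114) = 1/(144*(1/114)) = 1/(24/19) = 19/24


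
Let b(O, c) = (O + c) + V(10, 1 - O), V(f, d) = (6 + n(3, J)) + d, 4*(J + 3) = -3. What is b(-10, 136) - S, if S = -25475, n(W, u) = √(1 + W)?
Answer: 25620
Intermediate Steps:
J = -15/4 (J = -3 + (¼)*(-3) = -3 - ¾ = -15/4 ≈ -3.7500)
V(f, d) = 8 + d (V(f, d) = (6 + √(1 + 3)) + d = (6 + √4) + d = (6 + 2) + d = 8 + d)
b(O, c) = 9 + c (b(O, c) = (O + c) + (8 + (1 - O)) = (O + c) + (9 - O) = 9 + c)
b(-10, 136) - S = (9 + 136) - 1*(-25475) = 145 + 25475 = 25620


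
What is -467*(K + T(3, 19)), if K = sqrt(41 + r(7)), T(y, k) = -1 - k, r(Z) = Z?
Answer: 9340 - 1868*sqrt(3) ≈ 6104.5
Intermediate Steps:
K = 4*sqrt(3) (K = sqrt(41 + 7) = sqrt(48) = 4*sqrt(3) ≈ 6.9282)
-467*(K + T(3, 19)) = -467*(4*sqrt(3) + (-1 - 1*19)) = -467*(4*sqrt(3) + (-1 - 19)) = -467*(4*sqrt(3) - 20) = -467*(-20 + 4*sqrt(3)) = 9340 - 1868*sqrt(3)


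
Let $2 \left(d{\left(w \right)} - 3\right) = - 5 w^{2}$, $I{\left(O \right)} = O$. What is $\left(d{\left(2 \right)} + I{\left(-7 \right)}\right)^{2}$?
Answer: $196$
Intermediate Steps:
$d{\left(w \right)} = 3 - \frac{5 w^{2}}{2}$ ($d{\left(w \right)} = 3 + \frac{\left(-5\right) w^{2}}{2} = 3 - \frac{5 w^{2}}{2}$)
$\left(d{\left(2 \right)} + I{\left(-7 \right)}\right)^{2} = \left(\left(3 - \frac{5 \cdot 2^{2}}{2}\right) - 7\right)^{2} = \left(\left(3 - 10\right) - 7\right)^{2} = \left(-7 - 7\right)^{2} = \left(-14\right)^{2} = 196$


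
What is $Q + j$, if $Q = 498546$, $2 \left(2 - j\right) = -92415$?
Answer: $\frac{1089511}{2} \approx 5.4476 \cdot 10^{5}$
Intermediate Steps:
$j = \frac{92419}{2}$ ($j = 2 - - \frac{92415}{2} = 2 + \frac{92415}{2} = \frac{92419}{2} \approx 46210.0$)
$Q + j = 498546 + \frac{92419}{2} = \frac{1089511}{2}$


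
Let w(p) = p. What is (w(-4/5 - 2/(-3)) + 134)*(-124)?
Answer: -248992/15 ≈ -16599.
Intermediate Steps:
(w(-4/5 - 2/(-3)) + 134)*(-124) = ((-4/5 - 2/(-3)) + 134)*(-124) = ((-4*⅕ - 2*(-⅓)) + 134)*(-124) = ((-⅘ + ⅔) + 134)*(-124) = (-2/15 + 134)*(-124) = (2008/15)*(-124) = -248992/15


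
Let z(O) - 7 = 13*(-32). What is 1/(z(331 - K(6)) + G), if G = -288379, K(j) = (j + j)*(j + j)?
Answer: -1/288788 ≈ -3.4627e-6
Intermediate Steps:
K(j) = 4*j² (K(j) = (2*j)*(2*j) = 4*j²)
z(O) = -409 (z(O) = 7 + 13*(-32) = 7 - 416 = -409)
1/(z(331 - K(6)) + G) = 1/(-409 - 288379) = 1/(-288788) = -1/288788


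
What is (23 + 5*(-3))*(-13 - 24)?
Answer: -296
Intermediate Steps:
(23 + 5*(-3))*(-13 - 24) = (23 - 15)*(-37) = 8*(-37) = -296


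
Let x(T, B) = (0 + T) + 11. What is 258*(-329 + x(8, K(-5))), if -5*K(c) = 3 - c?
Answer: -79980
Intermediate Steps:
K(c) = -3/5 + c/5 (K(c) = -(3 - c)/5 = -3/5 + c/5)
x(T, B) = 11 + T (x(T, B) = T + 11 = 11 + T)
258*(-329 + x(8, K(-5))) = 258*(-329 + (11 + 8)) = 258*(-329 + 19) = 258*(-310) = -79980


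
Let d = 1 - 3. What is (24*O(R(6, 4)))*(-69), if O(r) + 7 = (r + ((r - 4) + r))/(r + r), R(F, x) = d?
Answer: 7452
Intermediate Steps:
d = -2
R(F, x) = -2
O(r) = -7 + (-4 + 3*r)/(2*r) (O(r) = -7 + (r + ((r - 4) + r))/(r + r) = -7 + (r + ((-4 + r) + r))/((2*r)) = -7 + (r + (-4 + 2*r))*(1/(2*r)) = -7 + (-4 + 3*r)*(1/(2*r)) = -7 + (-4 + 3*r)/(2*r))
(24*O(R(6, 4)))*(-69) = (24*(-11/2 - 2/(-2)))*(-69) = (24*(-11/2 - 2*(-½)))*(-69) = (24*(-11/2 + 1))*(-69) = (24*(-9/2))*(-69) = -108*(-69) = 7452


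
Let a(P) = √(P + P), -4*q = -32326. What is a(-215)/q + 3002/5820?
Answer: 1501/2910 + 2*I*√430/16163 ≈ 0.51581 + 0.0025659*I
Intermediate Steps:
q = 16163/2 (q = -¼*(-32326) = 16163/2 ≈ 8081.5)
a(P) = √2*√P (a(P) = √(2*P) = √2*√P)
a(-215)/q + 3002/5820 = (√2*√(-215))/(16163/2) + 3002/5820 = (√2*(I*√215))*(2/16163) + 3002*(1/5820) = (I*√430)*(2/16163) + 1501/2910 = 2*I*√430/16163 + 1501/2910 = 1501/2910 + 2*I*√430/16163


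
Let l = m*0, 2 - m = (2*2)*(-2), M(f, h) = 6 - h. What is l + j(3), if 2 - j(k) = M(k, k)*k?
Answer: -7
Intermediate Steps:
m = 10 (m = 2 - 2*2*(-2) = 2 - 4*(-2) = 2 - 1*(-8) = 2 + 8 = 10)
j(k) = 2 - k*(6 - k) (j(k) = 2 - (6 - k)*k = 2 - k*(6 - k))
l = 0 (l = 10*0 = 0)
l + j(3) = 0 + (2 + 3*(-6 + 3)) = 0 + (2 + 3*(-3)) = 0 + (2 - 9) = 0 - 7 = -7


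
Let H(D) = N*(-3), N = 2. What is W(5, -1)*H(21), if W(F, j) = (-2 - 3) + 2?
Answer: 18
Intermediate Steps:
H(D) = -6 (H(D) = 2*(-3) = -6)
W(F, j) = -3 (W(F, j) = -5 + 2 = -3)
W(5, -1)*H(21) = -3*(-6) = 18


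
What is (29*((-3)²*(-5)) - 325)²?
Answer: 2656900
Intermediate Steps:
(29*((-3)²*(-5)) - 325)² = (29*(9*(-5)) - 325)² = (29*(-45) - 325)² = (-1305 - 325)² = (-1630)² = 2656900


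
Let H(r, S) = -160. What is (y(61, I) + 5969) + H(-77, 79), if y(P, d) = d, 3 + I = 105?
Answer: 5911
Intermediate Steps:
I = 102 (I = -3 + 105 = 102)
(y(61, I) + 5969) + H(-77, 79) = (102 + 5969) - 160 = 6071 - 160 = 5911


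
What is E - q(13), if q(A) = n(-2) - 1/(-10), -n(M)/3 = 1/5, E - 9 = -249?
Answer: -479/2 ≈ -239.50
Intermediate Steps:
E = -240 (E = 9 - 249 = -240)
n(M) = -3/5
q(A) = -1/2 (q(A) = -3/5 - 1/(-10) = -3/5 - 1*(-1/10) = -3/5 + 1/10 = -1/2)
E - q(13) = -240 - 1*(-1/2) = -240 + 1/2 = -479/2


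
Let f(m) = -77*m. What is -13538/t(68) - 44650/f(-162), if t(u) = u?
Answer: -42977303/212058 ≈ -202.67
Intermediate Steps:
-13538/t(68) - 44650/f(-162) = -13538/68 - 44650/((-77*(-162))) = -13538*1/68 - 44650/12474 = -6769/34 - 44650*1/12474 = -6769/34 - 22325/6237 = -42977303/212058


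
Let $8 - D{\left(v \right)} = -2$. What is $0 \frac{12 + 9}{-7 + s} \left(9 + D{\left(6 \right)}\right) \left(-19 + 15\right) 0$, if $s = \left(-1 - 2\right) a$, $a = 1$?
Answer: $0$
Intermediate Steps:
$D{\left(v \right)} = 10$ ($D{\left(v \right)} = 8 - -2 = 8 + 2 = 10$)
$s = -3$ ($s = \left(-1 - 2\right) 1 = \left(-3\right) 1 = -3$)
$0 \frac{12 + 9}{-7 + s} \left(9 + D{\left(6 \right)}\right) \left(-19 + 15\right) 0 = 0 \frac{12 + 9}{-7 - 3} \left(9 + 10\right) \left(-19 + 15\right) 0 = 0 \frac{21}{-10} \cdot 19 \left(-4\right) 0 = 0 \cdot 21 \left(- \frac{1}{10}\right) \left(-76\right) 0 = 0 \left(- \frac{21}{10}\right) \left(-76\right) 0 = 0 \left(-76\right) 0 = 0 \cdot 0 = 0$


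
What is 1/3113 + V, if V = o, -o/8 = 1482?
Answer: -36907727/3113 ≈ -11856.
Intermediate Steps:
o = -11856 (o = -8*1482 = -11856)
V = -11856
1/3113 + V = 1/3113 - 11856 = -36907727/3113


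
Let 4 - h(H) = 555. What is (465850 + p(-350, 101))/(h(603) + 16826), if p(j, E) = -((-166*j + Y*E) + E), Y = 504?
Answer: 23783/1085 ≈ 21.920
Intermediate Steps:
h(H) = -551 (h(H) = 4 - 1*555 = 4 - 555 = -551)
p(j, E) = -505*E + 166*j (p(j, E) = -((-166*j + 504*E) + E) = -(-166*j + 505*E) = -505*E + 166*j)
(465850 + p(-350, 101))/(h(603) + 16826) = (465850 + (-505*101 + 166*(-350)))/(-551 + 16826) = (465850 + (-51005 - 58100))/16275 = (465850 - 109105)*(1/16275) = 356745*(1/16275) = 23783/1085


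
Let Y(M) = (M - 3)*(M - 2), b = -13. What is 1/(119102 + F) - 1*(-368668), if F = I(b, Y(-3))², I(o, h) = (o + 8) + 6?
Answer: 43909464805/119103 ≈ 3.6867e+5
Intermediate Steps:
Y(M) = (-3 + M)*(-2 + M)
I(o, h) = 14 + o (I(o, h) = (8 + o) + 6 = 14 + o)
F = 1 (F = (14 - 13)² = 1² = 1)
1/(119102 + F) - 1*(-368668) = 1/(119102 + 1) - 1*(-368668) = 1/119103 + 368668 = 43909464805/119103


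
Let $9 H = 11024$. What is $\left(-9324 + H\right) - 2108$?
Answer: $- \frac{91864}{9} \approx -10207.0$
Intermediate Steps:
$H = \frac{11024}{9}$ ($H = \frac{1}{9} \cdot 11024 = \frac{11024}{9} \approx 1224.9$)
$\left(-9324 + H\right) - 2108 = \left(-9324 + \frac{11024}{9}\right) - 2108 = - \frac{72892}{9} - 2108 = - \frac{91864}{9}$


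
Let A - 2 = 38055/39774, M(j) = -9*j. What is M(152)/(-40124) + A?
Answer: 56822781/18998714 ≈ 2.9909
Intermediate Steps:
A = 39201/13258 (A = 2 + 38055/39774 = 2 + 38055*(1/39774) = 2 + 12685/13258 = 39201/13258 ≈ 2.9568)
M(152)/(-40124) + A = -9*152/(-40124) + 39201/13258 = -1368*(-1/40124) + 39201/13258 = 342/10031 + 39201/13258 = 56822781/18998714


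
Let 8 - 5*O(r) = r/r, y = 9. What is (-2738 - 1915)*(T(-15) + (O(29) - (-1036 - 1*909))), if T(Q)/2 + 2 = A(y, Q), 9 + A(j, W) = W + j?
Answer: -44491986/5 ≈ -8.8984e+6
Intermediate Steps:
A(j, W) = -9 + W + j (A(j, W) = -9 + (W + j) = -9 + W + j)
O(r) = 7/5 (O(r) = 8/5 - r/(5*r) = 8/5 - ⅕*1 = 8/5 - ⅕ = 7/5)
T(Q) = -4 + 2*Q (T(Q) = -4 + 2*(-9 + Q + 9) = -4 + 2*Q)
(-2738 - 1915)*(T(-15) + (O(29) - (-1036 - 1*909))) = (-2738 - 1915)*((-4 + 2*(-15)) + (7/5 - (-1036 - 1*909))) = -4653*((-4 - 30) + (7/5 - (-1036 - 909))) = -4653*(-34 + (7/5 - 1*(-1945))) = -4653*(-34 + (7/5 + 1945)) = -4653*(-34 + 9732/5) = -4653*9562/5 = -44491986/5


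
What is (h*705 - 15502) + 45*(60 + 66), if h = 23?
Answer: 6383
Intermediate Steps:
(h*705 - 15502) + 45*(60 + 66) = (23*705 - 15502) + 45*(60 + 66) = (16215 - 15502) + 45*126 = 713 + 5670 = 6383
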